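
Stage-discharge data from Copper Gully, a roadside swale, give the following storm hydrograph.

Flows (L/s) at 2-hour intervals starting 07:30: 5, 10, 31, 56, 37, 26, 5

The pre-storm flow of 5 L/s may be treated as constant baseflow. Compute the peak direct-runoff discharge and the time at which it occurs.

Q_p = 51.0 L/s at t = 13:30

Subtracting baseflow gives direct-runoff ordinates: 0.0, 5.0, 26.0, 51.0, 32.0, 21.0, 0.0 L/s.
The maximum is 51.0 L/s, occurring at the reading for t = 13:30.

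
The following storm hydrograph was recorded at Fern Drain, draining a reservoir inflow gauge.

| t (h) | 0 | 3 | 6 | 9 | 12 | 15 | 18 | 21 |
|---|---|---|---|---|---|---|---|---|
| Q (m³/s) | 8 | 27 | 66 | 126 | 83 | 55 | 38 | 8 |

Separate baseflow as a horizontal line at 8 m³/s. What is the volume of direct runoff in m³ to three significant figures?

V ≈ 3.75 × 10^6 m³

Direct-runoff ordinates (Q − Q_b): 0.0, 19.0, 58.0, 118.0, 75.0, 47.0, 30.0, 0.0 m³/s.
ΣQ_DR = 347.0 m³/s.
With Δt = 3 h = 10800 s, V = ΣQ_DR · Δt = 347.0 × 10800 = 3.75 × 10^6 m³.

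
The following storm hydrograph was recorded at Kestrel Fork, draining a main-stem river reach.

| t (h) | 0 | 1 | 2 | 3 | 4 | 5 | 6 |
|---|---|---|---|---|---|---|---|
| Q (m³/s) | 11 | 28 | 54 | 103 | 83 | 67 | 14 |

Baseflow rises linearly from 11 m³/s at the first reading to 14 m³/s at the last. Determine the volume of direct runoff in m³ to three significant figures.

Direct-runoff ordinates (Q − Q_b): 0.00, 16.50, 42.00, 90.50, 70.00, 53.50, 0.00 m³/s.
ΣQ_DR = 272.5 m³/s.
With Δt = 1 h = 3600 s, V = ΣQ_DR · Δt = 272.5 × 3600 = 9.81 × 10^5 m³.

V ≈ 9.81 × 10^5 m³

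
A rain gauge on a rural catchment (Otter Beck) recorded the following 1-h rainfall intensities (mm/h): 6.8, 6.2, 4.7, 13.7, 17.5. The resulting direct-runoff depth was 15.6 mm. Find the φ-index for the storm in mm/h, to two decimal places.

φ ≈ 7.80 mm/h

Only the 2 blocks with intensity above φ contribute runoff: 13.7, 17.5 mm/h.
Σ(I−φ)·Δt = d  ⇒  (13.7+17.5 − 2φ)·1 = 15.6
φ = (31.20 − 15.6/1) / 2 = 7.80 mm/h.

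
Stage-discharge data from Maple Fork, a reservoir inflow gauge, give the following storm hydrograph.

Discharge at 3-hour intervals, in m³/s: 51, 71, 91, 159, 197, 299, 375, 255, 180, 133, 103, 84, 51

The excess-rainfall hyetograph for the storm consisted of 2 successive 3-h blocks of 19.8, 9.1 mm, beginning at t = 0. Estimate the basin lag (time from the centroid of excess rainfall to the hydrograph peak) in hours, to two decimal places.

t_L ≈ 15.56 h

Centroid of excess rainfall: t_c = Σ P_i·t̄_i / ΣP_i = 2.4446 h (block centres at 1.5, 4.5 h).
Hydrograph peak occurs at t = 18 h, so basin lag t_L = 18 − 2.4446 = 15.56 h.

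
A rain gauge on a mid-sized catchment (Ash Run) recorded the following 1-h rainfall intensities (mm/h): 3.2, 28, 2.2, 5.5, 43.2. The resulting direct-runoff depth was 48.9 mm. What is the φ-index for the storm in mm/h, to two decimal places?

Only the 2 blocks with intensity above φ contribute runoff: 28, 43.2 mm/h.
Σ(I−φ)·Δt = d  ⇒  (28+43.2 − 2φ)·1 = 48.9
φ = (71.20 − 48.9/1) / 2 = 11.15 mm/h.

φ ≈ 11.15 mm/h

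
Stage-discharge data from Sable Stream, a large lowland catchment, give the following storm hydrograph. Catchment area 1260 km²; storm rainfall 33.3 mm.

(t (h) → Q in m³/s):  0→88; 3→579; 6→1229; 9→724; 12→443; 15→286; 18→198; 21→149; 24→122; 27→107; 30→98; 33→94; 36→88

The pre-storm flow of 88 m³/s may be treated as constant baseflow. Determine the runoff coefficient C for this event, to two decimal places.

C ≈ 0.79

ΣQ_DR = 3061 m³/s; V = ΣQ_DR·Δt = 3.306 × 10^7 m³.
Runoff depth d = V / A = 26.24 mm.
C = d / P = 26.24 / 33.3 = 0.79.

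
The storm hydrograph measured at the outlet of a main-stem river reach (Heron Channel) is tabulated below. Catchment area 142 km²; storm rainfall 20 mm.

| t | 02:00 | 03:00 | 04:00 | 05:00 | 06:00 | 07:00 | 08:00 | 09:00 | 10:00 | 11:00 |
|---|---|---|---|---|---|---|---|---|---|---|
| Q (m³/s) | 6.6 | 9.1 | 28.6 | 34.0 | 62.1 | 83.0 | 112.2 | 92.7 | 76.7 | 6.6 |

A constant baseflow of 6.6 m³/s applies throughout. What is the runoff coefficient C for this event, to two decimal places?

ΣQ_DR = 445.6 m³/s; V = ΣQ_DR·Δt = 1.604 × 10^6 m³.
Runoff depth d = V / A = 11.30 mm.
C = d / P = 11.30 / 20 = 0.56.

C ≈ 0.56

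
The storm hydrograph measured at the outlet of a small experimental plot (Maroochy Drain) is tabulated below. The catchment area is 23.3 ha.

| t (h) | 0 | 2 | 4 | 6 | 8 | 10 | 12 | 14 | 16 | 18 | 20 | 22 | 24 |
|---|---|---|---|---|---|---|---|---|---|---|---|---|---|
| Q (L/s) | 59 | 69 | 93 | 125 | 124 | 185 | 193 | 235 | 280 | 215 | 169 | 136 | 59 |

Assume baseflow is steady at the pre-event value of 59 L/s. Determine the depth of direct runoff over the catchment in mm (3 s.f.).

Direct runoff: 0.0, 10.0, 34.0, 66.0, 65.0, 126.0, 134.0, 176.0, 221.0, 156.0, 110.0, 77.0, 0.0 L/s; ΣQ_DR = 1175 L/s.
V = ΣQ_DR · Δt = 1175 × 7200 s = 8.460 × 10^6 L.
Over A = 23.3 ha, depth = V / A = 36.3 mm.

d ≈ 36.3 mm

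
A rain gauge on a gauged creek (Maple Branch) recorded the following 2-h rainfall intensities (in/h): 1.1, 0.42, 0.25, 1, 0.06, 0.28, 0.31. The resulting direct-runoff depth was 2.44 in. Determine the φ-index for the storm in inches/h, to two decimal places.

Only the 2 blocks with intensity above φ contribute runoff: 1.1, 1 in/h.
Σ(I−φ)·Δt = d  ⇒  (1.1+1 − 2φ)·2 = 2.44
φ = (2.100 − 2.44/2) / 2 = 0.44 in/h.

φ ≈ 0.44 in/h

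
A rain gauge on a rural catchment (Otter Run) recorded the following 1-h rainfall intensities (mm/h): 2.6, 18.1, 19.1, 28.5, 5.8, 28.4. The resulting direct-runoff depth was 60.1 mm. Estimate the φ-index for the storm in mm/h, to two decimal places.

Only the 4 blocks with intensity above φ contribute runoff: 18.1, 19.1, 28.5, 28.4 mm/h.
Σ(I−φ)·Δt = d  ⇒  (18.1+19.1+28.5+28.4 − 4φ)·1 = 60.1
φ = (94.10 − 60.1/1) / 4 = 8.50 mm/h.

φ ≈ 8.50 mm/h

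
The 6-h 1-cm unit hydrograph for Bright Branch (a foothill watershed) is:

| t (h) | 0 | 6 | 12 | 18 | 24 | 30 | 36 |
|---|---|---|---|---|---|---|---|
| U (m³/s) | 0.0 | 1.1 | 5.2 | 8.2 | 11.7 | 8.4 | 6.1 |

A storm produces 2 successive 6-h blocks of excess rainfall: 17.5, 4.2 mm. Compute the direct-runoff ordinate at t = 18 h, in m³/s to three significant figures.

Q ≈ 16.5 m³/s

By discrete convolution, Q_j = Σ (P_i / 10 mm) · U_{j−i}.
At t = 18 h (j=3): Q = (17.5/10)·8.2 + (4.2/10)·5.2 = 16.5 m³/s.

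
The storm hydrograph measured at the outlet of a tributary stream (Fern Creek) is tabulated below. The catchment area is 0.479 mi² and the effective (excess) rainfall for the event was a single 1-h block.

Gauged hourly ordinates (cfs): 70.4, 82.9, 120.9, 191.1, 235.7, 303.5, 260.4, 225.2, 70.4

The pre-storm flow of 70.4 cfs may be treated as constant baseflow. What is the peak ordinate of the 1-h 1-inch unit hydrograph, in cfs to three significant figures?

U_p ≈ 77.7 cfs

Direct runoff: 0.0, 12.5, 50.5, 120.7, 165.3, 233.1, 190.0, 154.8, 0.0 cfs; ΣQ_DR = 926.9 cfs, peak = 233.1 cfs.
Runoff depth d = ΣQ_DR·Δt / A = 926.9 × 3600 / (0.479 mi²) = 2.999 in.
The 1-inch UH is the DRH scaled by (1 in)/d, so U_p = 233.1 × 1/2.999 = 77.7 cfs.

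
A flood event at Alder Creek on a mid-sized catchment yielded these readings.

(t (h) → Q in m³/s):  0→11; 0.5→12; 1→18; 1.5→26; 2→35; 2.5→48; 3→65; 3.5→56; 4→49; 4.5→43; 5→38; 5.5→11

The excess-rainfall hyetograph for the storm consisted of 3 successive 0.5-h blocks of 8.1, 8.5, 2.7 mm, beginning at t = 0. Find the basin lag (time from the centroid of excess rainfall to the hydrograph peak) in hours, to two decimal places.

Centroid of excess rainfall: t_c = Σ P_i·t̄_i / ΣP_i = 0.6101 h (block centres at 0.25, 0.75, 1.25 h).
Hydrograph peak occurs at t = 3 h, so basin lag t_L = 3 − 0.6101 = 2.39 h.

t_L ≈ 2.39 h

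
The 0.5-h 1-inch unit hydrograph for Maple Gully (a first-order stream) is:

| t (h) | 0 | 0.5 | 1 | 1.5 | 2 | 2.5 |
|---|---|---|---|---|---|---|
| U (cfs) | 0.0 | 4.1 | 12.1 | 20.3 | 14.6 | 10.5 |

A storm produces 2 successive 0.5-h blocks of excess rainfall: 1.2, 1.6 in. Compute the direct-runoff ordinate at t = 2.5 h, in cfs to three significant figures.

By discrete convolution, Q_j = Σ (P_i / 1 in) · U_{j−i}.
At t = 2.5 h (j=5): Q = (1.2/1)·10.5 + (1.6/1)·14.6 = 36.0 cfs.

Q ≈ 36.0 cfs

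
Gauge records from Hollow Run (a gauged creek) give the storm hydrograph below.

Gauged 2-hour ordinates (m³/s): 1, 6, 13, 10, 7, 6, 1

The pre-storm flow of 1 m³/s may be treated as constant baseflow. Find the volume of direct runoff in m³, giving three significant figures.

Direct-runoff ordinates (Q − Q_b): 0.0, 5.0, 12.0, 9.0, 6.0, 5.0, 0.0 m³/s.
ΣQ_DR = 37.00 m³/s.
With Δt = 2 h = 7200 s, V = ΣQ_DR · Δt = 37.00 × 7200 = 2.66 × 10^5 m³.

V ≈ 2.66 × 10^5 m³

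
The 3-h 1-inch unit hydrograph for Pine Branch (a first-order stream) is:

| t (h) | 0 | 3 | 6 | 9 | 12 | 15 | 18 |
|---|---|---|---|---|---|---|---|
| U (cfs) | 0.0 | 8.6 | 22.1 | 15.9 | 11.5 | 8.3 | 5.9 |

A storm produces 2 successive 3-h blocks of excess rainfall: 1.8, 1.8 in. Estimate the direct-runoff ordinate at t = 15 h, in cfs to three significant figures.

By discrete convolution, Q_j = Σ (P_i / 1 in) · U_{j−i}.
At t = 15 h (j=5): Q = (1.8/1)·8.3 + (1.8/1)·11.5 = 35.6 cfs.

Q ≈ 35.6 cfs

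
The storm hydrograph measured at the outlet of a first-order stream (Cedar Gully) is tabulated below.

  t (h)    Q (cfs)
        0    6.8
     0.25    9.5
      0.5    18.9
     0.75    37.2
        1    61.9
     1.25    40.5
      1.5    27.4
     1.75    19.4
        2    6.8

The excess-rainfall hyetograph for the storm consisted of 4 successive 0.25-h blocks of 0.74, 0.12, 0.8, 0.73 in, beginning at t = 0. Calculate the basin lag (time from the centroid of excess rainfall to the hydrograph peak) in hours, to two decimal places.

t_L ≈ 0.47 h

Centroid of excess rainfall: t_c = Σ P_i·t̄_i / ΣP_i = 0.5340 h (block centres at 0.125, 0.375, 0.625, 0.875 h).
Hydrograph peak occurs at t = 1 h, so basin lag t_L = 1 − 0.5340 = 0.47 h.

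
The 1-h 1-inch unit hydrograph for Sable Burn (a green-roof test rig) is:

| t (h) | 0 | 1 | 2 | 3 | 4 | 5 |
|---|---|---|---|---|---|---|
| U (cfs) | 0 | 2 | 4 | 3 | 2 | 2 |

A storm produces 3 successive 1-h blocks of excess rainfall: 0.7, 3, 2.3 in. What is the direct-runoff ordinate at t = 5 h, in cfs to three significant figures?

By discrete convolution, Q_j = Σ (P_i / 1 in) · U_{j−i}.
At t = 5 h (j=5): Q = (0.7/1)·2 + (3/1)·2 + (2.3/1)·3 = 14.3 cfs.

Q ≈ 14.3 cfs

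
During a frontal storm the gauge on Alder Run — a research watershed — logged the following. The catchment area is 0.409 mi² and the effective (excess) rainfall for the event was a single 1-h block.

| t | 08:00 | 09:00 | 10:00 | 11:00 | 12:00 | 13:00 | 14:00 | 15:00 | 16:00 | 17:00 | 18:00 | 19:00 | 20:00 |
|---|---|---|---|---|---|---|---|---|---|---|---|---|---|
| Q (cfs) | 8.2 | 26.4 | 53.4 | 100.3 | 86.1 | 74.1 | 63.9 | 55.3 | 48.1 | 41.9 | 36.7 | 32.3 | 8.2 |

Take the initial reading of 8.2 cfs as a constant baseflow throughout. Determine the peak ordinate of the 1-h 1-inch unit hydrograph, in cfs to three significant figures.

U_p ≈ 46.0 cfs

Direct runoff: 0.0, 18.2, 45.2, 92.1, 77.9, 65.9, 55.7, 47.1, 39.9, 33.7, 28.5, 24.1, 0.0 cfs; ΣQ_DR = 528.3 cfs, peak = 92.1 cfs.
Runoff depth d = ΣQ_DR·Δt / A = 528.3 × 3600 / (0.409 mi²) = 2.002 in.
The 1-inch UH is the DRH scaled by (1 in)/d, so U_p = 92.1 × 1/2.002 = 46.0 cfs.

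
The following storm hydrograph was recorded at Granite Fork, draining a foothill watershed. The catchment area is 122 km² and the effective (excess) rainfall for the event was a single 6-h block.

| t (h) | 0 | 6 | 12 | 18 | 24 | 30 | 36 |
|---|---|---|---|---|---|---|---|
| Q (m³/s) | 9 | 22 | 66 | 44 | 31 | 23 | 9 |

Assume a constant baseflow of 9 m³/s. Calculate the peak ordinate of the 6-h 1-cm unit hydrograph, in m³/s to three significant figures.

U_p ≈ 22.8 m³/s

Direct runoff: 0.0, 13.0, 57.0, 35.0, 22.0, 14.0, 0.0 m³/s; ΣQ_DR = 141.0 m³/s, peak = 57.0 m³/s.
Runoff depth d = ΣQ_DR·Δt / A = 141.0 × 21600 / (122 km²) = 24.96 mm.
The 1-cm UH is the DRH scaled by (10 mm)/d, so U_p = 57.0 × 10/24.96 = 22.8 m³/s.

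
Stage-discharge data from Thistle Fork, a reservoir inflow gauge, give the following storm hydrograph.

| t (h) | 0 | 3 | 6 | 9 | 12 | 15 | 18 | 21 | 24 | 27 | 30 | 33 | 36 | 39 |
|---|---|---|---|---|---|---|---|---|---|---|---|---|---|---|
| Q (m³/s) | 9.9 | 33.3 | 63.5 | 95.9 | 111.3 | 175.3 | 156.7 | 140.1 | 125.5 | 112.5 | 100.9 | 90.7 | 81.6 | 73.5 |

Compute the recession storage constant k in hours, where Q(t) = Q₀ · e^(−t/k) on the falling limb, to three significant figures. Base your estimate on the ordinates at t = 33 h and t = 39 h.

k ≈ 28.5 h

On the falling limb, Q drops from 90.7 to 73.5 m³/s between t = 33 h and t = 39 h (Δt = 6 h).
k = −Δt / ln(Q₂/Q₁) = −6 / ln(73.5/90.7) = 28.5 h.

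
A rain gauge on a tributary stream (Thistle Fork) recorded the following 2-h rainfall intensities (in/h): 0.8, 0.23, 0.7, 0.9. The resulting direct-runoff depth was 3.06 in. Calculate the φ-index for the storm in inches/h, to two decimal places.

φ ≈ 0.29 in/h

Only the 3 blocks with intensity above φ contribute runoff: 0.8, 0.7, 0.9 in/h.
Σ(I−φ)·Δt = d  ⇒  (0.8+0.7+0.9 − 3φ)·2 = 3.06
φ = (2.400 − 3.06/2) / 3 = 0.29 in/h.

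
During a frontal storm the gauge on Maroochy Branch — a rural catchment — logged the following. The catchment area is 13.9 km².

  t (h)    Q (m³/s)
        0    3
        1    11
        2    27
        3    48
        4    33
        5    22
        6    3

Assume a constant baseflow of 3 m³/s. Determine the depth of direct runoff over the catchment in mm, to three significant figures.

Direct runoff: 0.0, 8.0, 24.0, 45.0, 30.0, 19.0, 0.0 m³/s; ΣQ_DR = 126.0 m³/s.
V = ΣQ_DR · Δt = 126.0 × 3600 s = 4.536 × 10^5 m³.
Over A = 13.9 km², depth = V / A = 32.6 mm.

d ≈ 32.6 mm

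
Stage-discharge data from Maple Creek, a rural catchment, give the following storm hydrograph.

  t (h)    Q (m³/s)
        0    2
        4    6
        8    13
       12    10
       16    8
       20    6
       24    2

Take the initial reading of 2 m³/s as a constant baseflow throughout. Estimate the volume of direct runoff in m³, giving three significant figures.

V ≈ 4.75 × 10^5 m³

Direct-runoff ordinates (Q − Q_b): 0.0, 4.0, 11.0, 8.0, 6.0, 4.0, 0.0 m³/s.
ΣQ_DR = 33.00 m³/s.
With Δt = 4 h = 14400 s, V = ΣQ_DR · Δt = 33.00 × 14400 = 4.75 × 10^5 m³.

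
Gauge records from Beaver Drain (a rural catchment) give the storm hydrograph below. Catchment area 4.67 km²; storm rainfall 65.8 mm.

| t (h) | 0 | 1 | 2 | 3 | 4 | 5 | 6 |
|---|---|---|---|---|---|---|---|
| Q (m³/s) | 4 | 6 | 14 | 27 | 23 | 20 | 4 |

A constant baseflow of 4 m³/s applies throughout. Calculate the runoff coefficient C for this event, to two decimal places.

C ≈ 0.82

ΣQ_DR = 70.00 m³/s; V = ΣQ_DR·Δt = 2.520 × 10^5 m³.
Runoff depth d = V / A = 53.96 mm.
C = d / P = 53.96 / 65.8 = 0.82.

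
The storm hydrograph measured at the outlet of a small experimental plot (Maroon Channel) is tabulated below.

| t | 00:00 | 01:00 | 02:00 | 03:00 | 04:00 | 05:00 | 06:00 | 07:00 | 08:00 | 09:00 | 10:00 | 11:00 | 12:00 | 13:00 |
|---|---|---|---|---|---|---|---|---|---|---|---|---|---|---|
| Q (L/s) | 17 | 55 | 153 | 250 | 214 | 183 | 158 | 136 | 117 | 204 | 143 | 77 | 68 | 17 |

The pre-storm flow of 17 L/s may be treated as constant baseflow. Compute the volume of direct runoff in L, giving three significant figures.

Direct-runoff ordinates (Q − Q_b): 0.0, 38.0, 136.0, 233.0, 197.0, 166.0, 141.0, 119.0, 100.0, 187.0, 126.0, 60.0, 51.0, 0.0 L/s.
ΣQ_DR = 1554 L/s.
With Δt = 1 h = 3600 s, V = ΣQ_DR · Δt = 1554 × 3600 = 5.59 × 10^6 L.

V ≈ 5.59 × 10^6 L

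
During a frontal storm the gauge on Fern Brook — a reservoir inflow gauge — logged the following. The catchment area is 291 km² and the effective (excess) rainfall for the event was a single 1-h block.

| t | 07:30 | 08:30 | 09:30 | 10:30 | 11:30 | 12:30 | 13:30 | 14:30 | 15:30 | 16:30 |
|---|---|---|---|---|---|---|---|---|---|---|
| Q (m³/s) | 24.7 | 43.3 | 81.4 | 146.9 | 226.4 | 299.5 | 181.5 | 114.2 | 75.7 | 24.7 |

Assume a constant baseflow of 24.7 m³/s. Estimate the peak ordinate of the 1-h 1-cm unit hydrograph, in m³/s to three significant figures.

U_p ≈ 229 m³/s

Direct runoff: 0.0, 18.6, 56.7, 122.2, 201.7, 274.8, 156.8, 89.5, 51.0, 0.0 m³/s; ΣQ_DR = 971.3 m³/s, peak = 274.8 m³/s.
Runoff depth d = ΣQ_DR·Δt / A = 971.3 × 3600 / (291 km²) = 12.02 mm.
The 1-cm UH is the DRH scaled by (10 mm)/d, so U_p = 274.8 × 10/12.02 = 229 m³/s.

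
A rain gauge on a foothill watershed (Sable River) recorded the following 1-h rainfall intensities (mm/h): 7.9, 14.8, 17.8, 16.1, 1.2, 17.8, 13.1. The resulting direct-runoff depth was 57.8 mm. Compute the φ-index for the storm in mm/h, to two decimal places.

φ ≈ 4.95 mm/h

Only the 6 blocks with intensity above φ contribute runoff: 7.9, 14.8, 17.8, 16.1, 17.8, 13.1 mm/h.
Σ(I−φ)·Δt = d  ⇒  (7.9+14.8+17.8+16.1+17.8+13.1 − 6φ)·1 = 57.8
φ = (87.50 − 57.8/1) / 6 = 4.95 mm/h.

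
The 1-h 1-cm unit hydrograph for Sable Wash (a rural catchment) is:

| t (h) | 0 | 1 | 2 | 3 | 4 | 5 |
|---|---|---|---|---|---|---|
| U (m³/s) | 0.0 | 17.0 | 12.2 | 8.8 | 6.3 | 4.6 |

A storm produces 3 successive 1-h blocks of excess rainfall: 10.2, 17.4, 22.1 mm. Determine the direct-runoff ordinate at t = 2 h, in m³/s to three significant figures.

Q ≈ 42.0 m³/s

By discrete convolution, Q_j = Σ (P_i / 10 mm) · U_{j−i}.
At t = 2 h (j=2): Q = (10.2/10)·12.2 + (17.4/10)·17.0 + (22.1/10)·0.0 = 42.0 m³/s.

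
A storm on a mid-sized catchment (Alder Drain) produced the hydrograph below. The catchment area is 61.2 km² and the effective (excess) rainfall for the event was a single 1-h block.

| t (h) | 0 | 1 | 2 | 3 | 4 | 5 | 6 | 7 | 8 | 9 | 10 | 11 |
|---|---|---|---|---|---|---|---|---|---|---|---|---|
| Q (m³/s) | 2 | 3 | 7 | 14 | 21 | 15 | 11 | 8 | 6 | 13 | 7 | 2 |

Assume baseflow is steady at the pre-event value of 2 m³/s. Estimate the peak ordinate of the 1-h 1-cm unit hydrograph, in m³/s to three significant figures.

U_p ≈ 38.0 m³/s

Direct runoff: 0.0, 1.0, 5.0, 12.0, 19.0, 13.0, 9.0, 6.0, 4.0, 11.0, 5.0, 0.0 m³/s; ΣQ_DR = 85.00 m³/s, peak = 19.0 m³/s.
Runoff depth d = ΣQ_DR·Δt / A = 85.00 × 3600 / (61.2 km²) = 5.000 mm.
The 1-cm UH is the DRH scaled by (10 mm)/d, so U_p = 19.0 × 10/5.000 = 38.0 m³/s.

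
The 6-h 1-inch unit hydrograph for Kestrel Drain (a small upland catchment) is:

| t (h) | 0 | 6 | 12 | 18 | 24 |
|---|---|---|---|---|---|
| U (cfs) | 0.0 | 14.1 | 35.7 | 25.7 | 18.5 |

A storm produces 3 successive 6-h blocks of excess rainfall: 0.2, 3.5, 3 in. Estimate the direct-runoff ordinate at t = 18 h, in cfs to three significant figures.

Q ≈ 172 cfs

By discrete convolution, Q_j = Σ (P_i / 1 in) · U_{j−i}.
At t = 18 h (j=3): Q = (0.2/1)·25.7 + (3.5/1)·35.7 + (3/1)·14.1 = 172 cfs.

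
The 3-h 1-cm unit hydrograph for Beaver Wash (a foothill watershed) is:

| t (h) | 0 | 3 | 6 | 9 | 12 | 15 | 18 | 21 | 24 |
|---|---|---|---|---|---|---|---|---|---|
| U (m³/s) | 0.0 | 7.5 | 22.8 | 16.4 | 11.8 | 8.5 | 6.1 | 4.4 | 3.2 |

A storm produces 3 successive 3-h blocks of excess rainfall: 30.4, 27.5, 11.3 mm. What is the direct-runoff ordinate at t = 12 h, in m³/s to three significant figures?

By discrete convolution, Q_j = Σ (P_i / 10 mm) · U_{j−i}.
At t = 12 h (j=4): Q = (30.4/10)·11.8 + (27.5/10)·16.4 + (11.3/10)·22.8 = 107 m³/s.

Q ≈ 107 m³/s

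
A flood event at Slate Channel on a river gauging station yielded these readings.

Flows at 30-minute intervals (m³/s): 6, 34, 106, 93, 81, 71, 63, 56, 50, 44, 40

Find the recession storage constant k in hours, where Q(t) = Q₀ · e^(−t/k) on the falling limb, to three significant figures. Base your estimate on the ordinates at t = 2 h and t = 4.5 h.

k ≈ 4.10 h

On the falling limb, Q drops from 81 to 44 m³/s between t = 2 h and t = 4.5 h (Δt = 2.5 h).
k = −Δt / ln(Q₂/Q₁) = −2.5 / ln(44/81) = 4.10 h.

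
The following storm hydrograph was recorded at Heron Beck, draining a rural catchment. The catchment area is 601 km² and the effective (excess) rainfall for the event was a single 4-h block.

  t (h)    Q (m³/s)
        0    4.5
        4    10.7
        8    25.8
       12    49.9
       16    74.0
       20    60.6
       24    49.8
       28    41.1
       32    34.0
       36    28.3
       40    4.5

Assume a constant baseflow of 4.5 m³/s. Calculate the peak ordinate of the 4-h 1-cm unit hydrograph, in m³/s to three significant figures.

Direct runoff: 0.0, 6.2, 21.3, 45.4, 69.5, 56.1, 45.3, 36.6, 29.5, 23.8, 0.0 m³/s; ΣQ_DR = 333.7 m³/s, peak = 69.5 m³/s.
Runoff depth d = ΣQ_DR·Δt / A = 333.7 × 14400 / (601 km²) = 7.995 mm.
The 1-cm UH is the DRH scaled by (10 mm)/d, so U_p = 69.5 × 10/7.995 = 86.9 m³/s.

U_p ≈ 86.9 m³/s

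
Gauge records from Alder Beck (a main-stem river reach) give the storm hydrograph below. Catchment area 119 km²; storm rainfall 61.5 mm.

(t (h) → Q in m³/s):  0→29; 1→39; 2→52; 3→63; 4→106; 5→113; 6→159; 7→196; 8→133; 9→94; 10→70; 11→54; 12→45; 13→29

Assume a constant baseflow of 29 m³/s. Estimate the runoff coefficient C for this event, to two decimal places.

ΣQ_DR = 776.0 m³/s; V = ΣQ_DR·Δt = 2.794 × 10^6 m³.
Runoff depth d = V / A = 23.48 mm.
C = d / P = 23.48 / 61.5 = 0.38.

C ≈ 0.38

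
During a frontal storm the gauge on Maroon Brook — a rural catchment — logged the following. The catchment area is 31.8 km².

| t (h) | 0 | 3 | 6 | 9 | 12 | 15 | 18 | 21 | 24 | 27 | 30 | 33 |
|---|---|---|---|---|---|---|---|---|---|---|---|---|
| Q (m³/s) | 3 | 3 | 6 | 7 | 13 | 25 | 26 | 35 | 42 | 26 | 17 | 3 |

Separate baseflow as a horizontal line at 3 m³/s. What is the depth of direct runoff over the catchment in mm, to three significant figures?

d ≈ 57.7 mm

Direct runoff: 0.0, 0.0, 3.0, 4.0, 10.0, 22.0, 23.0, 32.0, 39.0, 23.0, 14.0, 0.0 m³/s; ΣQ_DR = 170.0 m³/s.
V = ΣQ_DR · Δt = 170.0 × 10800 s = 1.836 × 10^6 m³.
Over A = 31.8 km², depth = V / A = 57.7 mm.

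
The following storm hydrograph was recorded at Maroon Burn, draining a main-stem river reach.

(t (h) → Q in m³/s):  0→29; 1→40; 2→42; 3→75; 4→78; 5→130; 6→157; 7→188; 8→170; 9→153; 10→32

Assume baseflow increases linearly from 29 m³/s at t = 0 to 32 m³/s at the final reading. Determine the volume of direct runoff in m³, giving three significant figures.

Direct-runoff ordinates (Q − Q_b): 0.00, 10.70, 12.40, 45.10, 47.80, 99.50, 126.20, 156.90, 138.60, 121.30, 0.00 m³/s.
ΣQ_DR = 758.5 m³/s.
With Δt = 1 h = 3600 s, V = ΣQ_DR · Δt = 758.5 × 3600 = 2.73 × 10^6 m³.

V ≈ 2.73 × 10^6 m³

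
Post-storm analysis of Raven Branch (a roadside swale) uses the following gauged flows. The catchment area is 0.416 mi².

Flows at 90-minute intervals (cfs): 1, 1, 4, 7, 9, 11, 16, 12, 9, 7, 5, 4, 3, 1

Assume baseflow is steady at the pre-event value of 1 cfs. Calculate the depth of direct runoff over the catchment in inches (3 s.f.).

Direct runoff: 0.0, 0.0, 3.0, 6.0, 8.0, 10.0, 15.0, 11.0, 8.0, 6.0, 4.0, 3.0, 2.0, 0.0 cfs; ΣQ_DR = 76.00 cfs.
V = ΣQ_DR · Δt = 76.00 × 5400 s = 4.104 × 10^5 ft³.
Over A = 0.416 mi², depth = V / A = 0.425 in.

d ≈ 0.425 in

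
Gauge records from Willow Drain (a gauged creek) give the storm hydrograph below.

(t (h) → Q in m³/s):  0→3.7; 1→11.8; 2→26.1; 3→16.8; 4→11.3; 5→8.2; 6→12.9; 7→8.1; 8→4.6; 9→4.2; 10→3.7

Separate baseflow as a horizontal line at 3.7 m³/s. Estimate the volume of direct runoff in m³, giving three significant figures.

V ≈ 2.55 × 10^5 m³

Direct-runoff ordinates (Q − Q_b): 0.0, 8.1, 22.4, 13.1, 7.6, 4.5, 9.2, 4.4, 0.9, 0.5, 0.0 m³/s.
ΣQ_DR = 70.70 m³/s.
With Δt = 1 h = 3600 s, V = ΣQ_DR · Δt = 70.70 × 3600 = 2.55 × 10^5 m³.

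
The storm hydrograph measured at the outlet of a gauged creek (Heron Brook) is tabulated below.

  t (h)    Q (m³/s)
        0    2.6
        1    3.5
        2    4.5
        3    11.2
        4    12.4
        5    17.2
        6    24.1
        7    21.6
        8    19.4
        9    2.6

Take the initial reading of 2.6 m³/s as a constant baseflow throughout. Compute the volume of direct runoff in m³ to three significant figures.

Direct-runoff ordinates (Q − Q_b): 0.0, 0.9, 1.9, 8.6, 9.8, 14.6, 21.5, 19.0, 16.8, 0.0 m³/s.
ΣQ_DR = 93.10 m³/s.
With Δt = 1 h = 3600 s, V = ΣQ_DR · Δt = 93.10 × 3600 = 3.35 × 10^5 m³.

V ≈ 3.35 × 10^5 m³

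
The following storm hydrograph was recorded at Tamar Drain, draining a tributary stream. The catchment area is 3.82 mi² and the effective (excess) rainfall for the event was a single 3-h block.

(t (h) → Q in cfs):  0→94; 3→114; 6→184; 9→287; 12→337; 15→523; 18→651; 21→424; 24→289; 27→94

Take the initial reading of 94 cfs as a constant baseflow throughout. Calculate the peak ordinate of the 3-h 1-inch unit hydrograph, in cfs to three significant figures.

Direct runoff: 0.0, 20.0, 90.0, 193.0, 243.0, 429.0, 557.0, 330.0, 195.0, 0.0 cfs; ΣQ_DR = 2057 cfs, peak = 557.0 cfs.
Runoff depth d = ΣQ_DR·Δt / A = 2057 × 10800 / (3.82 mi²) = 2.503 in.
The 1-inch UH is the DRH scaled by (1 in)/d, so U_p = 557.0 × 1/2.503 = 223 cfs.

U_p ≈ 223 cfs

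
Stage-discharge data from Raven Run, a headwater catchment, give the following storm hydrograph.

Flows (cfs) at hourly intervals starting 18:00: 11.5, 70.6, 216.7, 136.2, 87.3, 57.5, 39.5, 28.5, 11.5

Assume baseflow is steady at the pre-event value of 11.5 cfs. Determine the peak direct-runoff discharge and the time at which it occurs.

Q_p = 205.2 cfs at t = 20:00

Subtracting baseflow gives direct-runoff ordinates: 0.0, 59.1, 205.2, 124.7, 75.8, 46.0, 28.0, 17.0, 0.0 cfs.
The maximum is 205.2 cfs, occurring at the reading for t = 20:00.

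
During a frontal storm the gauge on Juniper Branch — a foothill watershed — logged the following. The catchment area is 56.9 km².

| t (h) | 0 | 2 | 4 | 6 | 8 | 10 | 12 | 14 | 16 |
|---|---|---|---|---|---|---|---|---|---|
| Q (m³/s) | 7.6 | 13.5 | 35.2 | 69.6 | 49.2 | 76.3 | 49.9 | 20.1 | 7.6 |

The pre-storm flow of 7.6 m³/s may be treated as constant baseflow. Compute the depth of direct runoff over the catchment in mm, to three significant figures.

d ≈ 33.0 mm

Direct runoff: 0.0, 5.9, 27.6, 62.0, 41.6, 68.7, 42.3, 12.5, 0.0 m³/s; ΣQ_DR = 260.6 m³/s.
V = ΣQ_DR · Δt = 260.6 × 7200 s = 1.876 × 10^6 m³.
Over A = 56.9 km², depth = V / A = 33.0 mm.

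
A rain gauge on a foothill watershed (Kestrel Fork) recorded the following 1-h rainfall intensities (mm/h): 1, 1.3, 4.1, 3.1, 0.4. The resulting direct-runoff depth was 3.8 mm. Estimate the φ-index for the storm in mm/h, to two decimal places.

φ ≈ 1.70 mm/h

Only the 2 blocks with intensity above φ contribute runoff: 4.1, 3.1 mm/h.
Σ(I−φ)·Δt = d  ⇒  (4.1+3.1 − 2φ)·1 = 3.8
φ = (7.200 − 3.8/1) / 2 = 1.70 mm/h.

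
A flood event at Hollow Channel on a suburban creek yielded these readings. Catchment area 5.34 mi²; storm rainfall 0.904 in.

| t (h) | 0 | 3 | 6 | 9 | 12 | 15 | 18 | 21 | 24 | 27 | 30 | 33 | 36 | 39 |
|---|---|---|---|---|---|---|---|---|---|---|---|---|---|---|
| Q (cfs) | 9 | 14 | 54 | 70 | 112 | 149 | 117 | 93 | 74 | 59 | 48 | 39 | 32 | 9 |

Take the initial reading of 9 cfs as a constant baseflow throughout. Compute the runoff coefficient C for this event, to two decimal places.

ΣQ_DR = 753.0 cfs; V = ΣQ_DR·Δt = 8.132 × 10^6 ft³.
Runoff depth d = V / A = 0.6555 in.
C = d / P = 0.6555 / 0.904 = 0.73.

C ≈ 0.73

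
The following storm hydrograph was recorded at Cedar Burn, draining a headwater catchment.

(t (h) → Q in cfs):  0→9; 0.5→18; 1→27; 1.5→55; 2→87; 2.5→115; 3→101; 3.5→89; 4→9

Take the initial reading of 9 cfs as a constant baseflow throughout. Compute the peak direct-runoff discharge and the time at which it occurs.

Q_p = 106.0 cfs at t = 2.5 h

Subtracting baseflow gives direct-runoff ordinates: 0.0, 9.0, 18.0, 46.0, 78.0, 106.0, 92.0, 80.0, 0.0 cfs.
The maximum is 106.0 cfs, occurring at the reading for t = 2.5 h.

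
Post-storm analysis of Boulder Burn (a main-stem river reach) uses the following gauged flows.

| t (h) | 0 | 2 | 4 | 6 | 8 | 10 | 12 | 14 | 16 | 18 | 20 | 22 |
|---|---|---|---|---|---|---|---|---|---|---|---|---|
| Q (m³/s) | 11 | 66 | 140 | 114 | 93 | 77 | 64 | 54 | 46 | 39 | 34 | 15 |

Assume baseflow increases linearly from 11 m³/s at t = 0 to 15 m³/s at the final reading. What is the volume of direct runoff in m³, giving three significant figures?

V ≈ 4.30 × 10^6 m³

Direct-runoff ordinates (Q − Q_b): 0.00, 54.64, 128.27, 101.91, 80.55, 64.18, 50.82, 40.45, 32.09, 24.73, 19.36, 0.00 m³/s.
ΣQ_DR = 597.0 m³/s.
With Δt = 2 h = 7200 s, V = ΣQ_DR · Δt = 597.0 × 7200 = 4.30 × 10^6 m³.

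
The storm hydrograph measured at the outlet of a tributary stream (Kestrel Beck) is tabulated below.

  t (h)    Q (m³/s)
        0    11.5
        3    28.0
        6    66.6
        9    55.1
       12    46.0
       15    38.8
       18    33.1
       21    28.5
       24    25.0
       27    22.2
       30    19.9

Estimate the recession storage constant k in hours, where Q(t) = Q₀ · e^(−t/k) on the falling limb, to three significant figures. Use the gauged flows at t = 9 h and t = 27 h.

On the falling limb, Q drops from 55.1 to 22.2 m³/s between t = 9 h and t = 27 h (Δt = 18 h).
k = −Δt / ln(Q₂/Q₁) = −18 / ln(22.2/55.1) = 19.8 h.

k ≈ 19.8 h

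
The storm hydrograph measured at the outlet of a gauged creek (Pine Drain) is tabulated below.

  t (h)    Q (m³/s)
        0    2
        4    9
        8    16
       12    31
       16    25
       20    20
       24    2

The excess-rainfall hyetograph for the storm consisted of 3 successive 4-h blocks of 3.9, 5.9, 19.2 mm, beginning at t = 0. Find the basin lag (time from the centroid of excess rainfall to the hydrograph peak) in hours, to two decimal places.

Centroid of excess rainfall: t_c = Σ P_i·t̄_i / ΣP_i = 8.1103 h (block centres at 2, 6, 10 h).
Hydrograph peak occurs at t = 12 h, so basin lag t_L = 12 − 8.1103 = 3.89 h.

t_L ≈ 3.89 h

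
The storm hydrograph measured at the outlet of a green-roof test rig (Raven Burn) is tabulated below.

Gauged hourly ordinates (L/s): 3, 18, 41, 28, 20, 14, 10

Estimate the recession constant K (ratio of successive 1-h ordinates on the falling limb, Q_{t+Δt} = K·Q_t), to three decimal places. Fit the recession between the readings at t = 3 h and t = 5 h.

Using the recession-limb readings at t = 3 h and t = 5 h: Q falls from 28 to 14 L/s over 2 intervals.
K = (Q₂/Q₁)^(1/2) = (14/28)^(1/2) = 0.707.

K ≈ 0.707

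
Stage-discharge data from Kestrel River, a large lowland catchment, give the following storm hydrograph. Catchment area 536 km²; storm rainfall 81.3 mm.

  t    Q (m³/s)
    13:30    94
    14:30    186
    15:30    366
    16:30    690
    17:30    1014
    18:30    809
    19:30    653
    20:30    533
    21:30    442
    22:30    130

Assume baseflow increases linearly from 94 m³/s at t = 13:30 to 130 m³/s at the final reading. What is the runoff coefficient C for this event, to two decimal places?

C ≈ 0.31

ΣQ_DR = 3797 m³/s; V = ΣQ_DR·Δt = 1.367 × 10^7 m³.
Runoff depth d = V / A = 25.50 mm.
C = d / P = 25.50 / 81.3 = 0.31.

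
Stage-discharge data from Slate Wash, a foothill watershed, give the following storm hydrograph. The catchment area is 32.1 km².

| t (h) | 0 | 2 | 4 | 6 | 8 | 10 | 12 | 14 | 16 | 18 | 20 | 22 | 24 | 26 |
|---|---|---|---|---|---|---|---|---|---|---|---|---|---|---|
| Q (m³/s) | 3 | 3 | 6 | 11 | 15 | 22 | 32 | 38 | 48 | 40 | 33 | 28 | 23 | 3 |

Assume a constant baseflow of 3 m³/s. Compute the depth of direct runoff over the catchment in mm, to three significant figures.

d ≈ 59.0 mm

Direct runoff: 0.0, 0.0, 3.0, 8.0, 12.0, 19.0, 29.0, 35.0, 45.0, 37.0, 30.0, 25.0, 20.0, 0.0 m³/s; ΣQ_DR = 263.0 m³/s.
V = ΣQ_DR · Δt = 263.0 × 7200 s = 1.894 × 10^6 m³.
Over A = 32.1 km², depth = V / A = 59.0 mm.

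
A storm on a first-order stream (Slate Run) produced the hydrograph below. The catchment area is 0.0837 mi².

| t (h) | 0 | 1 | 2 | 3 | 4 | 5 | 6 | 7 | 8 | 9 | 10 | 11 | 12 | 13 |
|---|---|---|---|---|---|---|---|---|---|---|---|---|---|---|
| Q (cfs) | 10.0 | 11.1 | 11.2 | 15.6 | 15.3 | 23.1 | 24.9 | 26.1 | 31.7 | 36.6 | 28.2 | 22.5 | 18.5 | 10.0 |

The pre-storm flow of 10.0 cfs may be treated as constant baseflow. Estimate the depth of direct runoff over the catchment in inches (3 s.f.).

d ≈ 2.68 in

Direct runoff: 0.0, 1.1, 1.2, 5.6, 5.3, 13.1, 14.9, 16.1, 21.7, 26.6, 18.2, 12.5, 8.5, 0.0 cfs; ΣQ_DR = 144.8 cfs.
V = ΣQ_DR · Δt = 144.8 × 3600 s = 5.213 × 10^5 ft³.
Over A = 0.0837 mi², depth = V / A = 2.68 in.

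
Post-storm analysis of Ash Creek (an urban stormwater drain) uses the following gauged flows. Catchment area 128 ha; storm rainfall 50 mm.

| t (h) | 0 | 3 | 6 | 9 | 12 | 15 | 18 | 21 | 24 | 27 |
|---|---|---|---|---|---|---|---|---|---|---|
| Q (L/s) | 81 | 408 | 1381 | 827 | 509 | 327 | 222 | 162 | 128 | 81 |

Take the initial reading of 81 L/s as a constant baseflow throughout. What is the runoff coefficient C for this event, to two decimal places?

C ≈ 0.56

ΣQ_DR = 3316 L/s; V = ΣQ_DR·Δt = 3.581 × 10^7 L.
Runoff depth d = V / A = 27.98 mm.
C = d / P = 27.98 / 50 = 0.56.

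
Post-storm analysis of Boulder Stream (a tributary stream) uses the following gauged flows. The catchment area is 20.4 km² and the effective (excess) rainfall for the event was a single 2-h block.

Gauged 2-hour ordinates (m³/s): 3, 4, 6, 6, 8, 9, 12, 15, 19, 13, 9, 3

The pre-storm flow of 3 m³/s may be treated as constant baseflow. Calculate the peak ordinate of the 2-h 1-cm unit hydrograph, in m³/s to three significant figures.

Direct runoff: 0.0, 1.0, 3.0, 3.0, 5.0, 6.0, 9.0, 12.0, 16.0, 10.0, 6.0, 0.0 m³/s; ΣQ_DR = 71.00 m³/s, peak = 16.0 m³/s.
Runoff depth d = ΣQ_DR·Δt / A = 71.00 × 7200 / (20.4 km²) = 25.06 mm.
The 1-cm UH is the DRH scaled by (10 mm)/d, so U_p = 16.0 × 10/25.06 = 6.38 m³/s.

U_p ≈ 6.38 m³/s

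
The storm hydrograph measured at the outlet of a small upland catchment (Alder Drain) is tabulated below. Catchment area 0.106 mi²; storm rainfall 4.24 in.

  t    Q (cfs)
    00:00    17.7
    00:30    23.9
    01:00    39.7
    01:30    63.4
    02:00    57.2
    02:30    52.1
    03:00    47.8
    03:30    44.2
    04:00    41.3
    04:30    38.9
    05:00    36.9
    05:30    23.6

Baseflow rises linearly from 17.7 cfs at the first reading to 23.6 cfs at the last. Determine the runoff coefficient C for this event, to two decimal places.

ΣQ_DR = 238.9 cfs; V = ΣQ_DR·Δt = 4.300 × 10^5 ft³.
Runoff depth d = V / A = 1.746 in.
C = d / P = 1.746 / 4.24 = 0.41.

C ≈ 0.41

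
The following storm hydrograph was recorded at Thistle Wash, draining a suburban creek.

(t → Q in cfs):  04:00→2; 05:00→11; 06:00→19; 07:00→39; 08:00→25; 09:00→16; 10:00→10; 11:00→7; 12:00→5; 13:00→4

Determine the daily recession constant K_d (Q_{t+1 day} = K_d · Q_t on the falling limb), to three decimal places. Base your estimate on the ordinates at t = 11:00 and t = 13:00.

K_d ≈ 0.001

Between t = 11:00 and t = 13:00 the flow falls from 7 to 4 cfs over 2×1 h = 2 h.
Per-interval ratio K = (4/7)^(1/2) = 0.7559; K_d = K^(24/1) = 0.001.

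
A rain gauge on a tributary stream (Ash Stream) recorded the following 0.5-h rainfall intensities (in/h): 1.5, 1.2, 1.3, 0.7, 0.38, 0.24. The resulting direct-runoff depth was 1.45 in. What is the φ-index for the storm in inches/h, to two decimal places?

φ ≈ 0.45 in/h

Only the 4 blocks with intensity above φ contribute runoff: 1.5, 1.2, 1.3, 0.7 in/h.
Σ(I−φ)·Δt = d  ⇒  (1.5+1.2+1.3+0.7 − 4φ)·0.5 = 1.45
φ = (4.700 − 1.45/0.5) / 4 = 0.45 in/h.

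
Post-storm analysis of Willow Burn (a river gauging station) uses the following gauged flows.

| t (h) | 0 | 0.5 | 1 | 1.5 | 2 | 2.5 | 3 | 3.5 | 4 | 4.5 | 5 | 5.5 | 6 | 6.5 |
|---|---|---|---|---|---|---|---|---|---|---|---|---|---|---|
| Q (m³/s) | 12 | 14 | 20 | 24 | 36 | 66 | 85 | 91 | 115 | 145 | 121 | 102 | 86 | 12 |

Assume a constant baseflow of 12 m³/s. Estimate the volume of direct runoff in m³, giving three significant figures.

Direct-runoff ordinates (Q − Q_b): 0.0, 2.0, 8.0, 12.0, 24.0, 54.0, 73.0, 79.0, 103.0, 133.0, 109.0, 90.0, 74.0, 0.0 m³/s.
ΣQ_DR = 761.0 m³/s.
With Δt = 0.5 h = 1800 s, V = ΣQ_DR · Δt = 761.0 × 1800 = 1.37 × 10^6 m³.

V ≈ 1.37 × 10^6 m³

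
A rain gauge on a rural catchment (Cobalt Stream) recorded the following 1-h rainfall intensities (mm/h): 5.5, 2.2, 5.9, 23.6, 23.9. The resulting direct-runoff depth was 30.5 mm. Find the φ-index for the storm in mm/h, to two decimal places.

φ ≈ 8.50 mm/h

Only the 2 blocks with intensity above φ contribute runoff: 23.6, 23.9 mm/h.
Σ(I−φ)·Δt = d  ⇒  (23.6+23.9 − 2φ)·1 = 30.5
φ = (47.50 − 30.5/1) / 2 = 8.50 mm/h.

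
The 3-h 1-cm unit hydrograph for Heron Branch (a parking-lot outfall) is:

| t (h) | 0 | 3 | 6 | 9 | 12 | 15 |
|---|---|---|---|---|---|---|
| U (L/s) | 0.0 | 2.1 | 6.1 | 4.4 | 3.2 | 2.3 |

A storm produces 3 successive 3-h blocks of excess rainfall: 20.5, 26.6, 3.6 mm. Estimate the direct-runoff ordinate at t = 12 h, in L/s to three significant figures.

Q ≈ 20.5 L/s

By discrete convolution, Q_j = Σ (P_i / 10 mm) · U_{j−i}.
At t = 12 h (j=4): Q = (20.5/10)·3.2 + (26.6/10)·4.4 + (3.6/10)·6.1 = 20.5 L/s.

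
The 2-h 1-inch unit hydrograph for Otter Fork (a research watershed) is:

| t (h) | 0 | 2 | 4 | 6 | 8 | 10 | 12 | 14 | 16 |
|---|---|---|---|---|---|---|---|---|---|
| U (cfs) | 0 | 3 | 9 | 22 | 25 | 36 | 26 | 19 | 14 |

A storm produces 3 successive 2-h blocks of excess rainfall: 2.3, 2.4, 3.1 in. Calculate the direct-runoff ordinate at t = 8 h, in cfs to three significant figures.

By discrete convolution, Q_j = Σ (P_i / 1 in) · U_{j−i}.
At t = 8 h (j=4): Q = (2.3/1)·25 + (2.4/1)·22 + (3.1/1)·9 = 138 cfs.

Q ≈ 138 cfs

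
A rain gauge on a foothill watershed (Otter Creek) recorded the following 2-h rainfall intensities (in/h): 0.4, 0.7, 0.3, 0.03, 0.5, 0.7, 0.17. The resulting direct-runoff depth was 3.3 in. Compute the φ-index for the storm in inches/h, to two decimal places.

φ ≈ 0.19 in/h

Only the 5 blocks with intensity above φ contribute runoff: 0.4, 0.7, 0.3, 0.5, 0.7 in/h.
Σ(I−φ)·Δt = d  ⇒  (0.4+0.7+0.3+0.5+0.7 − 5φ)·2 = 3.3
φ = (2.600 − 3.3/2) / 5 = 0.19 in/h.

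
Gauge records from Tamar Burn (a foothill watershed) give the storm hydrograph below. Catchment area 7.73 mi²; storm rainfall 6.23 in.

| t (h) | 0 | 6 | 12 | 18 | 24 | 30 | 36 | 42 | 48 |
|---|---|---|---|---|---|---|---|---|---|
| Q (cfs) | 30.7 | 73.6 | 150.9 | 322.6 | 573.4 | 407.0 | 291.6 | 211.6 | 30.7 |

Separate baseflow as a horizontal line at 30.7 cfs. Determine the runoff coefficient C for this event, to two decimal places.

ΣQ_DR = 1816 cfs; V = ΣQ_DR·Δt = 3.922 × 10^7 ft³.
Runoff depth d = V / A = 2.184 in.
C = d / P = 2.184 / 6.23 = 0.35.

C ≈ 0.35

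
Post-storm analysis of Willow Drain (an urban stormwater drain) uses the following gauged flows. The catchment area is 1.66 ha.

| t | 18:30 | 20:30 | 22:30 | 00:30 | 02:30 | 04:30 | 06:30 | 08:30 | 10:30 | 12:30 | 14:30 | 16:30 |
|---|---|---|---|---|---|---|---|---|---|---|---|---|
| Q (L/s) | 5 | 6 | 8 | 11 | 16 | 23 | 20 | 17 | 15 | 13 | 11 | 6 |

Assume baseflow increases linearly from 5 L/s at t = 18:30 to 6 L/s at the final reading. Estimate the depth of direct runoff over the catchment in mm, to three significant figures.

d ≈ 36.9 mm

Direct runoff: 0.00, 0.91, 2.82, 5.73, 10.64, 17.55, 14.45, 11.36, 9.27, 7.18, 5.09, 0.00 L/s; ΣQ_DR = 85.00 L/s.
V = ΣQ_DR · Δt = 85.00 × 7200 s = 6.120 × 10^5 L.
Over A = 1.66 ha, depth = V / A = 36.9 mm.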